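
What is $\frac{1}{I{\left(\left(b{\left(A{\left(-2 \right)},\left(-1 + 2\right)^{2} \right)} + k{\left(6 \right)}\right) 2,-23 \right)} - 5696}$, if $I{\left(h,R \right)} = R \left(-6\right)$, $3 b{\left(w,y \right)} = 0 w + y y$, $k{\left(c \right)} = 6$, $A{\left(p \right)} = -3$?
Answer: $- \frac{1}{5558} \approx -0.00017992$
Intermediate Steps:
$b{\left(w,y \right)} = \frac{y^{2}}{3}$ ($b{\left(w,y \right)} = \frac{0 w + y y}{3} = \frac{0 + y^{2}}{3} = \frac{y^{2}}{3}$)
$I{\left(h,R \right)} = - 6 R$
$\frac{1}{I{\left(\left(b{\left(A{\left(-2 \right)},\left(-1 + 2\right)^{2} \right)} + k{\left(6 \right)}\right) 2,-23 \right)} - 5696} = \frac{1}{\left(-6\right) \left(-23\right) - 5696} = \frac{1}{138 - 5696} = \frac{1}{-5558} = - \frac{1}{5558}$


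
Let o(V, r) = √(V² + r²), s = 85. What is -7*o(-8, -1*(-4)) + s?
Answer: 85 - 28*√5 ≈ 22.390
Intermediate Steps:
-7*o(-8, -1*(-4)) + s = -7*√((-8)² + (-1*(-4))²) + 85 = -7*√(64 + 4²) + 85 = -7*√(64 + 16) + 85 = -28*√5 + 85 = 85 - 28*√5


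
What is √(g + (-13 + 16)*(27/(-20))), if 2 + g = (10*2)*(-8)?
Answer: 9*I*√205/10 ≈ 12.886*I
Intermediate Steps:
g = -162 (g = -2 + (10*2)*(-8) = -2 + 20*(-8) = -2 - 160 = -162)
√(g + (-13 + 16)*(27/(-20))) = √(-162 + (-13 + 16)*(27/(-20))) = √(-162 + 3*(27*(-1/20))) = √(-162 + 3*(-27/20)) = √(-162 - 81/20) = √(-3321/20) = 9*I*√205/10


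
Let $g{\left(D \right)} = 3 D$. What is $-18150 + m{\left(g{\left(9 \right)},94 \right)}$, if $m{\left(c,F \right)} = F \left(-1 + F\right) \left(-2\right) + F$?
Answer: $-35540$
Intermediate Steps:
$m{\left(c,F \right)} = F + F \left(2 - 2 F\right)$ ($m{\left(c,F \right)} = F \left(2 - 2 F\right) + F = F + F \left(2 - 2 F\right)$)
$-18150 + m{\left(g{\left(9 \right)},94 \right)} = -18150 + 94 \left(3 - 188\right) = -18150 + 94 \left(-185\right) = -18150 - 17390 = -35540$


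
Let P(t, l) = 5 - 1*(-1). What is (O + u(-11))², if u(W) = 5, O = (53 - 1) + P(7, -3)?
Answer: 3969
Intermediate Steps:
P(t, l) = 6 (P(t, l) = 5 + 1 = 6)
O = 58 (O = (53 - 1) + 6 = 52 + 6 = 58)
(O + u(-11))² = (58 + 5)² = 63² = 3969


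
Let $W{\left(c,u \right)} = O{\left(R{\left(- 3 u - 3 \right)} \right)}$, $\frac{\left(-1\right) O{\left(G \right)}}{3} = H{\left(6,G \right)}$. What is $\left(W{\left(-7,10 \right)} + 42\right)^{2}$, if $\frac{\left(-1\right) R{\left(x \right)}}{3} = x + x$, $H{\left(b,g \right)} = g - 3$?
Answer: $294849$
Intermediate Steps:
$H{\left(b,g \right)} = -3 + g$
$R{\left(x \right)} = - 6 x$ ($R{\left(x \right)} = - 3 \left(x + x\right) = - 3 \cdot 2 x = - 6 x$)
$O{\left(G \right)} = 9 - 3 G$ ($O{\left(G \right)} = - 3 \left(-3 + G\right) = 9 - 3 G$)
$W{\left(c,u \right)} = -45 - 54 u$ ($W{\left(c,u \right)} = 9 - 3 \left(- 6 \left(- 3 u - 3\right)\right) = 9 - 3 \left(- 6 \left(-3 - 3 u\right)\right) = 9 - 3 \left(18 + 18 u\right) = 9 - \left(54 + 54 u\right) = -45 - 54 u$)
$\left(W{\left(-7,10 \right)} + 42\right)^{2} = \left(\left(-45 - 540\right) + 42\right)^{2} = \left(-585 + 42\right)^{2} = \left(-543\right)^{2} = 294849$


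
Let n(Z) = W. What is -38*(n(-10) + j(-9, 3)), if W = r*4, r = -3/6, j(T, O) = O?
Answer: -38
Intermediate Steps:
r = -½ (r = -3*⅙ = -½ ≈ -0.50000)
W = -2 (W = -½*4 = -2)
n(Z) = -2
-38*(n(-10) + j(-9, 3)) = -38*(-2 + 3) = -38*1 = -38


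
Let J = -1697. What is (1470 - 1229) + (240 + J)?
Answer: -1216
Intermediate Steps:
(1470 - 1229) + (240 + J) = (1470 - 1229) + (240 - 1697) = 241 - 1457 = -1216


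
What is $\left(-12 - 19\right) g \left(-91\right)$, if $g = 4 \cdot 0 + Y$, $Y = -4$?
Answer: $-11284$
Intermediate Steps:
$g = -4$ ($g = 4 \cdot 0 - 4 = 0 - 4 = -4$)
$\left(-12 - 19\right) g \left(-91\right) = \left(-12 - 19\right) \left(-4\right) \left(-91\right) = \left(-31\right) \left(-4\right) \left(-91\right) = 124 \left(-91\right) = -11284$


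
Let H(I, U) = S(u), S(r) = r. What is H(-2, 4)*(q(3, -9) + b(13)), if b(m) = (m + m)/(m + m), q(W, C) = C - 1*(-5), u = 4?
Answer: -12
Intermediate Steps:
H(I, U) = 4
q(W, C) = 5 + C (q(W, C) = C + 5 = 5 + C)
b(m) = 1 (b(m) = (2*m)/((2*m)) = (2*m)*(1/(2*m)) = 1)
H(-2, 4)*(q(3, -9) + b(13)) = 4*((5 - 9) + 1) = 4*(-4 + 1) = 4*(-3) = -12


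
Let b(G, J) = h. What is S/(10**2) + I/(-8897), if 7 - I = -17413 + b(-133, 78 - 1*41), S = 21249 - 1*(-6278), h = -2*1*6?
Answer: 243164519/889700 ≈ 273.31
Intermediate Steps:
h = -12 (h = -2*6 = -12)
S = 27527 (S = 21249 + 6278 = 27527)
b(G, J) = -12
I = 17432 (I = 7 - (-17413 - 12) = 7 - 1*(-17425) = 7 + 17425 = 17432)
S/(10**2) + I/(-8897) = 27527/(10**2) + 17432/(-8897) = 27527/100 + 17432*(-1/8897) = 27527*(1/100) - 17432/8897 = 27527/100 - 17432/8897 = 243164519/889700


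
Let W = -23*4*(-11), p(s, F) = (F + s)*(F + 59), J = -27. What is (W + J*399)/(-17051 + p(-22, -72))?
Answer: 9761/15829 ≈ 0.61665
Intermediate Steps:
p(s, F) = (59 + F)*(F + s) (p(s, F) = (F + s)*(59 + F) = (59 + F)*(F + s))
W = 1012 (W = -92*(-11) = 1012)
(W + J*399)/(-17051 + p(-22, -72)) = (1012 - 27*399)/(-17051 + ((-72)² + 59*(-72) + 59*(-22) - 72*(-22))) = (1012 - 10773)/(-17051 + (5184 - 4248 - 1298 + 1584)) = -9761/(-17051 + 1222) = -9761/(-15829) = -9761*(-1/15829) = 9761/15829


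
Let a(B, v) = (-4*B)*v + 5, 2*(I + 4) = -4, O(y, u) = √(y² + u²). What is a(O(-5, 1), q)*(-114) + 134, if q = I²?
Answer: -436 + 16416*√26 ≈ 83270.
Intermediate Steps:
O(y, u) = √(u² + y²)
I = -6 (I = -4 + (½)*(-4) = -4 - 2 = -6)
q = 36 (q = (-6)² = 36)
a(B, v) = 5 - 4*B*v (a(B, v) = -4*B*v + 5 = 5 - 4*B*v)
a(O(-5, 1), q)*(-114) + 134 = (5 - 4*√(1² + (-5)²)*36)*(-114) + 134 = (5 - 4*√(1 + 25)*36)*(-114) + 134 = (5 - 4*√26*36)*(-114) + 134 = (5 - 144*√26)*(-114) + 134 = (-570 + 16416*√26) + 134 = -436 + 16416*√26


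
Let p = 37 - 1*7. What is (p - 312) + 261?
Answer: -21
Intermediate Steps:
p = 30 (p = 37 - 7 = 30)
(p - 312) + 261 = (30 - 312) + 261 = -282 + 261 = -21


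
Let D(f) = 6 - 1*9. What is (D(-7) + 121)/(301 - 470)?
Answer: -118/169 ≈ -0.69823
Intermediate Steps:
D(f) = -3 (D(f) = 6 - 9 = -3)
(D(-7) + 121)/(301 - 470) = (-3 + 121)/(301 - 470) = 118/(-169) = 118*(-1/169) = -118/169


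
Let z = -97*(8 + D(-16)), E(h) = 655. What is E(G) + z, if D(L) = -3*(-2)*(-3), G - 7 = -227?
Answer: 1625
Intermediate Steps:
G = -220 (G = 7 - 227 = -220)
D(L) = -18 (D(L) = 6*(-3) = -18)
z = 970 (z = -97*(8 - 18) = -97*(-10) = 970)
E(G) + z = 655 + 970 = 1625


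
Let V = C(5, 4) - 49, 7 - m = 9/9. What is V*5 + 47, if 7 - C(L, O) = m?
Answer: -193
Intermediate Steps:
m = 6 (m = 7 - 9/9 = 7 - 1*1 = 7 - 1 = 6)
C(L, O) = 1 (C(L, O) = 7 - 1*6 = 7 - 6 = 1)
V = -48 (V = 1 - 49 = -48)
V*5 + 47 = -48*5 + 47 = -240 + 47 = -193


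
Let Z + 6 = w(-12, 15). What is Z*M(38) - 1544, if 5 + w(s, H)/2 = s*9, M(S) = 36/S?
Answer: -33512/19 ≈ -1763.8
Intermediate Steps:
w(s, H) = -10 + 18*s (w(s, H) = -10 + 2*(s*9) = -10 + 2*(9*s) = -10 + 18*s)
Z = -232 (Z = -6 + (-10 + 18*(-12)) = -6 + (-10 - 216) = -6 - 226 = -232)
Z*M(38) - 1544 = -8352/38 - 1544 = -232*18/19 - 1544 = -4176/19 - 1544 = -33512/19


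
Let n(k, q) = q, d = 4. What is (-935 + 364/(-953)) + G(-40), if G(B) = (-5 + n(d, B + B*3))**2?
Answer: 25054006/953 ≈ 26290.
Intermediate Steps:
G(B) = (-5 + 4*B)**2 (G(B) = (-5 + (B + B*3))**2 = (-5 + (B + 3*B))**2 = (-5 + 4*B)**2)
(-935 + 364/(-953)) + G(-40) = (-935 + 364/(-953)) + (-5 + 4*(-40))**2 = (-935 + 364*(-1/953)) + (-5 - 160)**2 = (-935 - 364/953) + (-165)**2 = -891419/953 + 27225 = 25054006/953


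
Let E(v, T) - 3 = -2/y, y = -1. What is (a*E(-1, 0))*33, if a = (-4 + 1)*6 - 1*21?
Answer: -6435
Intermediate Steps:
a = -39 (a = -3*6 - 21 = -18 - 21 = -39)
E(v, T) = 5 (E(v, T) = 3 - 2/(-1) = 3 - 2*(-1) = 3 + 2 = 5)
(a*E(-1, 0))*33 = -39*5*33 = -195*33 = -6435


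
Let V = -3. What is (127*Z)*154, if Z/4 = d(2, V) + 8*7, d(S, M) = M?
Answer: 4146296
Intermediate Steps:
Z = 212 (Z = 4*(-3 + 8*7) = 4*(-3 + 56) = 4*53 = 212)
(127*Z)*154 = (127*212)*154 = 26924*154 = 4146296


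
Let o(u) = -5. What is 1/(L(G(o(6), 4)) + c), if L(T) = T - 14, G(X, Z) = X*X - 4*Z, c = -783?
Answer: -1/788 ≈ -0.0012690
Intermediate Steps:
G(X, Z) = X² - 4*Z
L(T) = -14 + T
1/(L(G(o(6), 4)) + c) = 1/((-14 + ((-5)² - 4*4)) - 783) = 1/((-14 + (25 - 16)) - 783) = 1/((-14 + 9) - 783) = 1/(-5 - 783) = 1/(-788) = -1/788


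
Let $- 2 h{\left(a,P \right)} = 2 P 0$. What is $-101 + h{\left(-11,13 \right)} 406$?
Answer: $-101$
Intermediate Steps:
$h{\left(a,P \right)} = 0$ ($h{\left(a,P \right)} = - \frac{2 P 0}{2} = \left(- \frac{1}{2}\right) 0 = 0$)
$-101 + h{\left(-11,13 \right)} 406 = -101 + 0 \cdot 406 = -101 + 0 = -101$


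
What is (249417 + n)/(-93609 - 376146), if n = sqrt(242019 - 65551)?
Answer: -27713/52195 - 2*sqrt(44117)/469755 ≈ -0.53185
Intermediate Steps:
n = 2*sqrt(44117) (n = sqrt(176468) = 2*sqrt(44117) ≈ 420.08)
(249417 + n)/(-93609 - 376146) = (249417 + 2*sqrt(44117))/(-93609 - 376146) = (249417 + 2*sqrt(44117))/(-469755) = (249417 + 2*sqrt(44117))*(-1/469755) = -27713/52195 - 2*sqrt(44117)/469755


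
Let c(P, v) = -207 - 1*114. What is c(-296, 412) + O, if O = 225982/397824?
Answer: -63737761/198912 ≈ -320.43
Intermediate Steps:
c(P, v) = -321 (c(P, v) = -207 - 114 = -321)
O = 112991/198912 (O = 225982*(1/397824) = 112991/198912 ≈ 0.56804)
c(-296, 412) + O = -321 + 112991/198912 = -63737761/198912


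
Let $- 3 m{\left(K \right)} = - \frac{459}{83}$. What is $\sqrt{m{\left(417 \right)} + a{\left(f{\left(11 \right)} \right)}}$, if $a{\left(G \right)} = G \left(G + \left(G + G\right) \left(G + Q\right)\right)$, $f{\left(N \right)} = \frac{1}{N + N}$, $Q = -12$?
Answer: $\frac{3 \sqrt{20127998}}{10043} \approx 1.3402$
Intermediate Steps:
$m{\left(K \right)} = \frac{153}{83}$ ($m{\left(K \right)} = - \frac{\left(-459\right) \frac{1}{83}}{3} = \left(- \frac{1}{3}\right) \left(- \frac{459}{83}\right) = \frac{153}{83}$)
$f{\left(N \right)} = \frac{1}{2 N}$
$a{\left(G \right)} = G \left(G + 2 G \left(-12 + G\right)\right)$ ($a{\left(G \right)} = G \left(G + \left(G + G\right) \left(G - 12\right)\right) = G \left(G + 2 G \left(-12 + G\right)\right)$)
$\sqrt{m{\left(417 \right)} + a{\left(f{\left(11 \right)} \right)}} = \sqrt{\frac{153}{83} + \left(\frac{1}{2 \cdot 11}\right)^{2} \left(-23 + 2 \frac{1}{2 \cdot 11}\right)} = \sqrt{\frac{153}{83} + \left(\frac{1}{2} \cdot \frac{1}{11}\right)^{2} \left(-23 + 2 \cdot \frac{1}{2} \cdot \frac{1}{11}\right)} = \sqrt{\frac{153}{83} + \frac{-23 + 2 \cdot \frac{1}{22}}{484}} = \sqrt{\frac{153}{83} + \frac{-23 + \frac{1}{11}}{484}} = \sqrt{\frac{153}{83} + \frac{1}{484} \left(- \frac{252}{11}\right)} = \sqrt{\frac{153}{83} - \frac{63}{1331}} = \sqrt{\frac{198414}{110473}} = \frac{3 \sqrt{20127998}}{10043}$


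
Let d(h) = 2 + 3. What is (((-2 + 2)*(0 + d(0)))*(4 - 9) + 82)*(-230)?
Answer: -18860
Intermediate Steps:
d(h) = 5
(((-2 + 2)*(0 + d(0)))*(4 - 9) + 82)*(-230) = (((-2 + 2)*(0 + 5))*(4 - 9) + 82)*(-230) = ((0*5)*(-5) + 82)*(-230) = (0*(-5) + 82)*(-230) = (0 + 82)*(-230) = 82*(-230) = -18860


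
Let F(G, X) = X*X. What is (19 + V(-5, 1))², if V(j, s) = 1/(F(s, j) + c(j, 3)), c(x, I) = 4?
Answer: 304704/841 ≈ 362.31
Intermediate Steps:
F(G, X) = X²
V(j, s) = 1/(4 + j²) (V(j, s) = 1/(j² + 4) = 1/(4 + j²))
(19 + V(-5, 1))² = (19 + 1/(4 + (-5)²))² = (19 + 1/(4 + 25))² = (19 + 1/29)² = (552/29)² = 304704/841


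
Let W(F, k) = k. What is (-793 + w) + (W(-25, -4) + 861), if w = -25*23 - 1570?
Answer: -2081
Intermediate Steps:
w = -2145 (w = -575 - 1570 = -2145)
(-793 + w) + (W(-25, -4) + 861) = (-793 - 2145) + (-4 + 861) = -2938 + 857 = -2081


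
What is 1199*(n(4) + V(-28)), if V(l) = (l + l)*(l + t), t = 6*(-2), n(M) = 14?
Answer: 2702546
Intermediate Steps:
t = -12
V(l) = 2*l*(-12 + l) (V(l) = (l + l)*(l - 12) = (2*l)*(-12 + l) = 2*l*(-12 + l))
1199*(n(4) + V(-28)) = 1199*(14 + 2*(-28)*(-12 - 28)) = 1199*(14 + 2*(-28)*(-40)) = 1199*(14 + 2240) = 1199*2254 = 2702546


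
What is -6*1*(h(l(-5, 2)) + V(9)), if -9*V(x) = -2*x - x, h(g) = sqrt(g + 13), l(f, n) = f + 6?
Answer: -18 - 6*sqrt(14) ≈ -40.450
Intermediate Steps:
l(f, n) = 6 + f
h(g) = sqrt(13 + g)
V(x) = x/3 (V(x) = -(-2*x - x)/9 = -(-1)*x/3 = x/3)
-6*1*(h(l(-5, 2)) + V(9)) = -6*1*(sqrt(13 + (6 - 5)) + (1/3)*9) = -6*(sqrt(13 + 1) + 3) = -6*(sqrt(14) + 3) = -6*(3 + sqrt(14)) = -(18 + 6*sqrt(14)) = -18 - 6*sqrt(14)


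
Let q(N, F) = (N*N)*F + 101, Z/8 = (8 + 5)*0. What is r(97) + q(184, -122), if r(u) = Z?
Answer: -4130331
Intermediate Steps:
Z = 0 (Z = 8*((8 + 5)*0) = 8*(13*0) = 8*0 = 0)
q(N, F) = 101 + F*N² (q(N, F) = N²*F + 101 = F*N² + 101 = 101 + F*N²)
r(u) = 0
r(97) + q(184, -122) = 0 + (101 - 122*184²) = 0 + (101 - 122*33856) = 0 + (101 - 4130432) = 0 - 4130331 = -4130331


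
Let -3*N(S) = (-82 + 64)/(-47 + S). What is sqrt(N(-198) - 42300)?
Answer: I*sqrt(51817530)/35 ≈ 205.67*I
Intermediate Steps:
N(S) = 6/(-47 + S) (N(S) = -(-82 + 64)/(3*(-47 + S)) = -(-6)/(-47 + S) = 6/(-47 + S))
sqrt(N(-198) - 42300) = sqrt(6/(-47 - 198) - 42300) = sqrt(6/(-245) - 42300) = sqrt(6*(-1/245) - 42300) = sqrt(-6/245 - 42300) = sqrt(-10363506/245) = I*sqrt(51817530)/35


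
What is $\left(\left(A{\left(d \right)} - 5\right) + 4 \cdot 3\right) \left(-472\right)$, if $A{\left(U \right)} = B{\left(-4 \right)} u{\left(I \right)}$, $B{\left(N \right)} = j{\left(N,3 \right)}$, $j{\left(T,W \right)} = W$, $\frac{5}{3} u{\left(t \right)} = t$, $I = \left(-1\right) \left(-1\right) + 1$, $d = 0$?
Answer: $- \frac{25016}{5} \approx -5003.2$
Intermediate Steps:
$I = 2$ ($I = 1 + 1 = 2$)
$u{\left(t \right)} = \frac{3 t}{5}$
$B{\left(N \right)} = 3$
$A{\left(U \right)} = \frac{18}{5}$ ($A{\left(U \right)} = 3 \cdot \frac{3}{5} \cdot 2 = 3 \cdot \frac{6}{5} = \frac{18}{5}$)
$\left(\left(A{\left(d \right)} - 5\right) + 4 \cdot 3\right) \left(-472\right) = \left(\left(\frac{18}{5} - 5\right) + 4 \cdot 3\right) \left(-472\right) = \left(- \frac{7}{5} + 12\right) \left(-472\right) = \frac{53}{5} \left(-472\right) = - \frac{25016}{5}$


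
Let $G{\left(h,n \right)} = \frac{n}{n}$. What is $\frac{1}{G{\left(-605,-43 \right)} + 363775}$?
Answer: $\frac{1}{363776} \approx 2.7489 \cdot 10^{-6}$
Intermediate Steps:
$G{\left(h,n \right)} = 1$
$\frac{1}{G{\left(-605,-43 \right)} + 363775} = \frac{1}{1 + 363775} = \frac{1}{363776}$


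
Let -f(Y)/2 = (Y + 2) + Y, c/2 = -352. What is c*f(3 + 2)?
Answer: 16896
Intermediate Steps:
c = -704 (c = 2*(-352) = -704)
f(Y) = -4 - 4*Y (f(Y) = -2*((Y + 2) + Y) = -2*((2 + Y) + Y) = -2*(2 + 2*Y) = -4 - 4*Y)
c*f(3 + 2) = -704*(-4 - 4*(3 + 2)) = -704*(-4 - 4*5) = -704*(-4 - 20) = -704*(-24) = 16896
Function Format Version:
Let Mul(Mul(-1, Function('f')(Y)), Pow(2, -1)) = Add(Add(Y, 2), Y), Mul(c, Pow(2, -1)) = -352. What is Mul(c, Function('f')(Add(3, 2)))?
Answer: 16896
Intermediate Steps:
c = -704 (c = Mul(2, -352) = -704)
Function('f')(Y) = Add(-4, Mul(-4, Y)) (Function('f')(Y) = Mul(-2, Add(Add(Y, 2), Y)) = Mul(-2, Add(Add(2, Y), Y)) = Mul(-2, Add(2, Mul(2, Y))) = Add(-4, Mul(-4, Y)))
Mul(c, Function('f')(Add(3, 2))) = Mul(-704, Add(-4, Mul(-4, Add(3, 2)))) = Mul(-704, Add(-4, Mul(-4, 5))) = Mul(-704, Add(-4, -20)) = Mul(-704, -24) = 16896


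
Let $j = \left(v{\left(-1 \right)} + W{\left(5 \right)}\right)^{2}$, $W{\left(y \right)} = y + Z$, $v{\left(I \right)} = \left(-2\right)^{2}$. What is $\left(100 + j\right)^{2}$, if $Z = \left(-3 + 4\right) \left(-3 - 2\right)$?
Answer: $13456$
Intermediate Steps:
$Z = -5$ ($Z = 1 \left(-5\right) = -5$)
$v{\left(I \right)} = 4$
$W{\left(y \right)} = -5 + y$ ($W{\left(y \right)} = y - 5 = -5 + y$)
$j = 16$ ($j = \left(4 + \left(-5 + 5\right)\right)^{2} = \left(4 + 0\right)^{2} = 4^{2} = 16$)
$\left(100 + j\right)^{2} = \left(100 + 16\right)^{2} = 116^{2} = 13456$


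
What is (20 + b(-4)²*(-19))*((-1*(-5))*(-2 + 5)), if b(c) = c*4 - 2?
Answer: -92040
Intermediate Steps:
b(c) = -2 + 4*c (b(c) = 4*c - 2 = -2 + 4*c)
(20 + b(-4)²*(-19))*((-1*(-5))*(-2 + 5)) = (20 + (-2 + 4*(-4))²*(-19))*((-1*(-5))*(-2 + 5)) = (20 + (-2 - 16)²*(-19))*(5*3) = (20 + (-18)²*(-19))*15 = (20 + 324*(-19))*15 = (20 - 6156)*15 = -6136*15 = -92040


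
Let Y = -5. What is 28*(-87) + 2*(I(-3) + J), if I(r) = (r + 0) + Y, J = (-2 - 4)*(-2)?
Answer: -2428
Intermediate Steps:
J = 12 (J = -6*(-2) = 12)
I(r) = -5 + r (I(r) = (r + 0) - 5 = r - 5 = -5 + r)
28*(-87) + 2*(I(-3) + J) = 28*(-87) + 2*((-5 - 3) + 12) = -2436 + 2*(-8 + 12) = -2436 + 2*4 = -2436 + 8 = -2428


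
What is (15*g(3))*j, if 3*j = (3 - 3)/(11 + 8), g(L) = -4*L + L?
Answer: 0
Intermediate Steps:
g(L) = -3*L
j = 0 (j = ((3 - 3)/(11 + 8))/3 = (0/19)/3 = (0*(1/19))/3 = (1/3)*0 = 0)
(15*g(3))*j = (15*(-3*3))*0 = (15*(-9))*0 = -135*0 = 0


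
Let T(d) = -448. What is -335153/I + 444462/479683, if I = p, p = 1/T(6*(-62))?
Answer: 72023704476014/479683 ≈ 1.5015e+8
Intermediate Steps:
p = -1/448 (p = 1/(-448) = -1/448 ≈ -0.0022321)
I = -1/448 ≈ -0.0022321
-335153/I + 444462/479683 = -335153/(-1/448) + 444462/479683 = -335153*(-448) + 444462*(1/479683) = 150148544 + 444462/479683 = 72023704476014/479683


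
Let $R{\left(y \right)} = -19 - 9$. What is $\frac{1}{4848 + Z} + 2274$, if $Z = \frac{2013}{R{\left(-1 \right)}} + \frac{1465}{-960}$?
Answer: $\frac{14592343482}{6417037} \approx 2274.0$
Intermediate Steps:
$R{\left(y \right)} = -28$ ($R{\left(y \right)} = -19 - 9 = -28$)
$Z = - \frac{98675}{1344}$ ($Z = \frac{2013}{-28} + \frac{1465}{-960} = 2013 \left(- \frac{1}{28}\right) + 1465 \left(- \frac{1}{960}\right) = - \frac{2013}{28} - \frac{293}{192} = - \frac{98675}{1344} \approx -73.419$)
$\frac{1}{4848 + Z} + 2274 = \frac{1}{4848 - \frac{98675}{1344}} + 2274 = \frac{1}{\frac{6417037}{1344}} + 2274 = \frac{1344}{6417037} + 2274 = \frac{14592343482}{6417037}$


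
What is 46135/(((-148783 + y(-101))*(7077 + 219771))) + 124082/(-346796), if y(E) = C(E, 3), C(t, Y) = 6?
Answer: -1046938581814733/2926070866718304 ≈ -0.35780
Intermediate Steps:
y(E) = 6
46135/(((-148783 + y(-101))*(7077 + 219771))) + 124082/(-346796) = 46135/(((-148783 + 6)*(7077 + 219771))) + 124082/(-346796) = 46135/((-148777*226848)) + 124082*(-1/346796) = 46135/(-33749764896) - 62041/173398 = 46135*(-1/33749764896) - 62041/173398 = -46135/33749764896 - 62041/173398 = -1046938581814733/2926070866718304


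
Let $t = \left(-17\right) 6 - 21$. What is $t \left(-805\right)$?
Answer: $99015$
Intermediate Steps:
$t = -123$ ($t = -102 - 21 = -123$)
$t \left(-805\right) = \left(-123\right) \left(-805\right) = 99015$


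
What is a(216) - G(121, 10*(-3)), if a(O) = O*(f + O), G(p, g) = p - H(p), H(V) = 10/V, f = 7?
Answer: 5813697/121 ≈ 48047.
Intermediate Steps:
G(p, g) = p - 10/p
a(O) = O*(7 + O)
a(216) - G(121, 10*(-3)) = 216*(7 + 216) - (121 - 10/121) = 216*223 - (121 - 10*1/121) = 48168 - (121 - 10/121) = 48168 - 1*14631/121 = 48168 - 14631/121 = 5813697/121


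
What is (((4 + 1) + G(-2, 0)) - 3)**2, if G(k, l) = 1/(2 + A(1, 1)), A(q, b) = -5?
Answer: 25/9 ≈ 2.7778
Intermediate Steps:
G(k, l) = -1/3 (G(k, l) = 1/(2 - 5) = 1/(-3) = -1/3)
(((4 + 1) + G(-2, 0)) - 3)**2 = (((4 + 1) - 1/3) - 3)**2 = ((5 - 1/3) - 3)**2 = (14/3 - 3)**2 = (5/3)**2 = 25/9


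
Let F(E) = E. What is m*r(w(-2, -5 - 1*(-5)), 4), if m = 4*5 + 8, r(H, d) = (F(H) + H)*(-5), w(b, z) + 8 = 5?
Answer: 840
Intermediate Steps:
w(b, z) = -3 (w(b, z) = -8 + 5 = -3)
r(H, d) = -10*H (r(H, d) = (H + H)*(-5) = (2*H)*(-5) = -10*H)
m = 28 (m = 20 + 8 = 28)
m*r(w(-2, -5 - 1*(-5)), 4) = 28*(-10*(-3)) = 28*30 = 840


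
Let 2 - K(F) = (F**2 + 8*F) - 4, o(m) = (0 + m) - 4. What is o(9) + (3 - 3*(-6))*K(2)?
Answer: -289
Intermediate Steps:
o(m) = -4 + m (o(m) = m - 4 = -4 + m)
K(F) = 6 - F**2 - 8*F (K(F) = 2 - ((F**2 + 8*F) - 4) = 2 - (-4 + F**2 + 8*F) = 2 + (4 - F**2 - 8*F) = 6 - F**2 - 8*F)
o(9) + (3 - 3*(-6))*K(2) = (-4 + 9) + (3 - 3*(-6))*(6 - 1*2**2 - 8*2) = 5 + (3 + 18)*(6 - 1*4 - 16) = 5 + 21*(6 - 4 - 16) = 5 + 21*(-14) = 5 - 294 = -289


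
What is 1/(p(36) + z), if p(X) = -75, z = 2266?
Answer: 1/2191 ≈ 0.00045641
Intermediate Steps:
1/(p(36) + z) = 1/(-75 + 2266) = 1/2191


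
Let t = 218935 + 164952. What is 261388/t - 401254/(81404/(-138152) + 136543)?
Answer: -4087421943409520/1810373387770521 ≈ -2.2578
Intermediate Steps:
t = 383887
261388/t - 401254/(81404/(-138152) + 136543) = 261388/383887 - 401254/(81404/(-138152) + 136543) = 261388*(1/383887) - 401254/(81404*(-1/138152) + 136543) = 261388/383887 - 401254/(-20351/34538 + 136543) = 261388/383887 - 401254/4715901783/34538 = 261388/383887 - 401254*34538/4715901783 = 261388/383887 - 13858510652/4715901783 = -4087421943409520/1810373387770521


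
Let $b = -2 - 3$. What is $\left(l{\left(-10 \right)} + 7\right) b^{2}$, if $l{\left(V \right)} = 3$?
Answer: $250$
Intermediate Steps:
$b = -5$ ($b = -2 - 3 = -5$)
$\left(l{\left(-10 \right)} + 7\right) b^{2} = \left(3 + 7\right) \left(-5\right)^{2} = 10 \cdot 25 = 250$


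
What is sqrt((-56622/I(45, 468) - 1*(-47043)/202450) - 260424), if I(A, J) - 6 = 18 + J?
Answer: I*sqrt(179504678609796629)/830045 ≈ 510.43*I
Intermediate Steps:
I(A, J) = 24 + J (I(A, J) = 6 + (18 + J) = 24 + J)
sqrt((-56622/I(45, 468) - 1*(-47043)/202450) - 260424) = sqrt((-56622/(24 + 468) - 1*(-47043)/202450) - 260424) = sqrt((-56622/492 + 47043*(1/202450)) - 260424) = sqrt((-56622*1/492 + 47043/202450) - 260424) = sqrt((-9437/82 + 47043/202450) - 260424) = sqrt(-476665781/4150225 - 260424) = sqrt(-1081294861181/4150225) = I*sqrt(179504678609796629)/830045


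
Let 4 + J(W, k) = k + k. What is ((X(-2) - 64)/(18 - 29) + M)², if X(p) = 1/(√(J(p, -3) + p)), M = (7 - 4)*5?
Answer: (1374 + I*√3)²/4356 ≈ 433.4 + 1.0927*I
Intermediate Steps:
J(W, k) = -4 + 2*k (J(W, k) = -4 + (k + k) = -4 + 2*k)
M = 15 (M = 3*5 = 15)
X(p) = (-10 + p)^(-½) (X(p) = 1/(√((-4 + 2*(-3)) + p)) = 1/(√((-4 - 6) + p)) = 1/(√(-10 + p)) = (-10 + p)^(-½))
((X(-2) - 64)/(18 - 29) + M)² = (((-10 - 2)^(-½) - 64)/(18 - 29) + 15)² = (((-12)^(-½) - 64)/(-11) + 15)² = ((-I*√3/6 - 64)*(-1/11) + 15)² = ((-64 - I*√3/6)*(-1/11) + 15)² = ((64/11 + I*√3/66) + 15)² = (229/11 + I*√3/66)²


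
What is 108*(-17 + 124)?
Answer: 11556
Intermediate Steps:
108*(-17 + 124) = 108*107 = 11556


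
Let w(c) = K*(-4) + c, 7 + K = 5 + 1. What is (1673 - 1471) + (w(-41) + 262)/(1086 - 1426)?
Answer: 13691/68 ≈ 201.34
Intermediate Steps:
K = -1 (K = -7 + (5 + 1) = -7 + 6 = -1)
w(c) = 4 + c (w(c) = -1*(-4) + c = 4 + c)
(1673 - 1471) + (w(-41) + 262)/(1086 - 1426) = (1673 - 1471) + ((4 - 41) + 262)/(1086 - 1426) = 202 + (-37 + 262)/(-340) = 202 + 225*(-1/340) = 202 - 45/68 = 13691/68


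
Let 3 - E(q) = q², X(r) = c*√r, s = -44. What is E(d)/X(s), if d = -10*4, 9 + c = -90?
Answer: -1597*I*√11/2178 ≈ -2.4319*I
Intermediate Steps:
c = -99 (c = -9 - 90 = -99)
d = -40
X(r) = -99*√r
E(q) = 3 - q²
E(d)/X(s) = (3 - 1*(-40)²)/((-198*I*√11)) = (3 - 1*1600)/((-198*I*√11)) = (3 - 1600)/((-198*I*√11)) = -1597*I*√11/2178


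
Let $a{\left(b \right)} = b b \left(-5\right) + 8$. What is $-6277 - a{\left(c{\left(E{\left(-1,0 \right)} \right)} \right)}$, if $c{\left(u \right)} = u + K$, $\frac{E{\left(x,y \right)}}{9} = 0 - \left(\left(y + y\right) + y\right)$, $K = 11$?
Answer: $-5680$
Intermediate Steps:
$E{\left(x,y \right)} = - 27 y$ ($E{\left(x,y \right)} = 9 \left(0 - \left(\left(y + y\right) + y\right)\right) = 9 \left(0 - \left(2 y + y\right)\right) = 9 \left(0 - 3 y\right) = 9 \left(- 3 y\right) = - 27 y$)
$c{\left(u \right)} = 11 + u$ ($c{\left(u \right)} = u + 11 = 11 + u$)
$a{\left(b \right)} = 8 - 5 b^{2}$ ($a{\left(b \right)} = b^{2} \left(-5\right) + 8 = - 5 b^{2} + 8 = 8 - 5 b^{2}$)
$-6277 - a{\left(c{\left(E{\left(-1,0 \right)} \right)} \right)} = -6277 - \left(8 - 5 \left(11 - 0\right)^{2}\right) = -6277 - \left(8 - 5 \left(11 + 0\right)^{2}\right) = -6277 - \left(8 - 5 \cdot 11^{2}\right) = -6277 - \left(8 - 605\right) = -6277 - -597 = -6277 + 597 = -5680$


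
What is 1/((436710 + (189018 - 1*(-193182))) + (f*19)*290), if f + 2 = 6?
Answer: 1/840950 ≈ 1.1891e-6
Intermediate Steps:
f = 4 (f = -2 + 6 = 4)
1/((436710 + (189018 - 1*(-193182))) + (f*19)*290) = 1/((436710 + (189018 - 1*(-193182))) + (4*19)*290) = 1/((436710 + (189018 + 193182)) + 76*290) = 1/((436710 + 382200) + 22040) = 1/(818910 + 22040) = 1/840950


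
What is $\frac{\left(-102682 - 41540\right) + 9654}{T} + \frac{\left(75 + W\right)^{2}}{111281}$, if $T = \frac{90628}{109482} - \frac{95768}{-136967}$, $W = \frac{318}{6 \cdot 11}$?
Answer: $- \frac{6792764845089552997456}{77080120347274363} \approx -88126.0$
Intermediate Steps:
$W = \frac{53}{11}$ ($W = \frac{318}{66} = 318 \cdot \frac{1}{66} = \frac{53}{11} \approx 4.8182$)
$T = \frac{11448958726}{7497710547}$ ($T = 90628 \cdot \frac{1}{109482} - - \frac{95768}{136967} = \frac{45314}{54741} + \frac{95768}{136967} = \frac{11448958726}{7497710547} \approx 1.527$)
$\frac{\left(-102682 - 41540\right) + 9654}{T} + \frac{\left(75 + W\right)^{2}}{111281} = \frac{\left(-102682 - 41540\right) + 9654}{\frac{11448958726}{7497710547}} + \frac{\left(75 + \frac{53}{11}\right)^{2}}{111281} = \left(-144222 + 9654\right) \frac{7497710547}{11448958726} + \left(\frac{878}{11}\right)^{2} \cdot \frac{1}{111281} = \left(-134568\right) \frac{7497710547}{11448958726} + \frac{770884}{121} \cdot \frac{1}{111281} = - \frac{504475956444348}{5724479363} + \frac{770884}{13465001} = - \frac{6792764845089552997456}{77080120347274363}$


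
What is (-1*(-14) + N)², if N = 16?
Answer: 900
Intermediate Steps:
(-1*(-14) + N)² = (-1*(-14) + 16)² = (14 + 16)² = 30² = 900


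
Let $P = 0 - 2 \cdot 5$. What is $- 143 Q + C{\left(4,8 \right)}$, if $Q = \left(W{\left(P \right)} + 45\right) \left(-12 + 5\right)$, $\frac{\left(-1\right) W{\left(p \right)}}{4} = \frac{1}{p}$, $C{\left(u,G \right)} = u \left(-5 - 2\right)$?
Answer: $\frac{227087}{5} \approx 45417.0$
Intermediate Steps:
$C{\left(u,G \right)} = - 7 u$ ($C{\left(u,G \right)} = u \left(-7\right) = - 7 u$)
$P = -10$ ($P = 0 - 10 = -10$)
$W{\left(p \right)} = - \frac{4}{p}$
$Q = - \frac{1589}{5}$ ($Q = \left(- \frac{4}{-10} + 45\right) \left(-12 + 5\right) = \left(\left(-4\right) \left(- \frac{1}{10}\right) + 45\right) \left(-7\right) = \left(\frac{2}{5} + 45\right) \left(-7\right) = \frac{227}{5} \left(-7\right) = - \frac{1589}{5} \approx -317.8$)
$- 143 Q + C{\left(4,8 \right)} = \left(-143\right) \left(- \frac{1589}{5}\right) - 28 = \frac{227227}{5} - 28 = \frac{227087}{5}$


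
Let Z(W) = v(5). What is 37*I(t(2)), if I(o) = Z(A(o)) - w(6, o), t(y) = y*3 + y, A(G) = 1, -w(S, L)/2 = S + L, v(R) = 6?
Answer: 1258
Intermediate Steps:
w(S, L) = -2*L - 2*S (w(S, L) = -2*(S + L) = -2*(L + S) = -2*L - 2*S)
Z(W) = 6
t(y) = 4*y (t(y) = 3*y + y = 4*y)
I(o) = 18 + 2*o (I(o) = 6 - (-2*o - 2*6) = 6 - (-2*o - 12) = 6 - (-12 - 2*o) = 6 + (12 + 2*o) = 18 + 2*o)
37*I(t(2)) = 37*(18 + 2*(4*2)) = 37*(18 + 2*8) = 37*(18 + 16) = 37*34 = 1258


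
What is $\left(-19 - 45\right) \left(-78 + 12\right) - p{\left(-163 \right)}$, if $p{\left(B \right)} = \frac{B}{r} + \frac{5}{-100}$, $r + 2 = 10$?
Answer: $\frac{169777}{40} \approx 4244.4$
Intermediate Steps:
$r = 8$ ($r = -2 + 10 = 8$)
$p{\left(B \right)} = - \frac{1}{20} + \frac{B}{8}$ ($p{\left(B \right)} = \frac{B}{8} + \frac{5}{-100} = B \frac{1}{8} + 5 \left(- \frac{1}{100}\right) = \frac{B}{8} - \frac{1}{20} = - \frac{1}{20} + \frac{B}{8}$)
$\left(-19 - 45\right) \left(-78 + 12\right) - p{\left(-163 \right)} = \left(-19 - 45\right) \left(-78 + 12\right) - \left(- \frac{1}{20} + \frac{1}{8} \left(-163\right)\right) = \left(-19 - 45\right) \left(-66\right) - \left(- \frac{1}{20} - \frac{163}{8}\right) = \left(-64\right) \left(-66\right) - - \frac{817}{40} = 4224 + \frac{817}{40} = \frac{169777}{40}$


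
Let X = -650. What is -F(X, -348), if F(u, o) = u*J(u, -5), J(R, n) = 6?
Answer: 3900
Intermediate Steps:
F(u, o) = 6*u (F(u, o) = u*6 = 6*u)
-F(X, -348) = -6*(-650) = -1*(-3900) = 3900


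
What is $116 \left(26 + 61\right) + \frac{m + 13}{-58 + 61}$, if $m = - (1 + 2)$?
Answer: $\frac{30286}{3} \approx 10095.0$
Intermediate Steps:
$m = -3$ ($m = \left(-1\right) 3 = -3$)
$116 \left(26 + 61\right) + \frac{m + 13}{-58 + 61} = 116 \left(26 + 61\right) + \frac{-3 + 13}{-58 + 61} = 116 \cdot 87 + \frac{10}{3} = 10092 + 10 \cdot \frac{1}{3} = 10092 + \frac{10}{3} = \frac{30286}{3}$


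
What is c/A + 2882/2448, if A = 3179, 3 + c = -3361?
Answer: 27259/228888 ≈ 0.11909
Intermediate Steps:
c = -3364 (c = -3 - 3361 = -3364)
c/A + 2882/2448 = -3364/3179 + 2882/2448 = -3364*1/3179 + 2882*(1/2448) = -3364/3179 + 1441/1224 = 27259/228888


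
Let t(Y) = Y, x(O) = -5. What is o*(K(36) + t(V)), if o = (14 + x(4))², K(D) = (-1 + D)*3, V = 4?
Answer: 8829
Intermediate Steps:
K(D) = -3 + 3*D
o = 81 (o = (14 - 5)² = 9² = 81)
o*(K(36) + t(V)) = 81*((-3 + 3*36) + 4) = 81*((-3 + 108) + 4) = 81*(105 + 4) = 81*109 = 8829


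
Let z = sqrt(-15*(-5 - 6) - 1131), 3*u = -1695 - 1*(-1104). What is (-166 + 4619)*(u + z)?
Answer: -877241 + 4453*I*sqrt(966) ≈ -8.7724e+5 + 1.384e+5*I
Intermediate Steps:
u = -197 (u = (-1695 - 1*(-1104))/3 = (-1695 + 1104)/3 = (1/3)*(-591) = -197)
z = I*sqrt(966) (z = sqrt(-15*(-11) - 1131) = sqrt(165 - 1131) = sqrt(-966) = I*sqrt(966) ≈ 31.081*I)
(-166 + 4619)*(u + z) = (-166 + 4619)*(-197 + I*sqrt(966)) = 4453*(-197 + I*sqrt(966)) = -877241 + 4453*I*sqrt(966)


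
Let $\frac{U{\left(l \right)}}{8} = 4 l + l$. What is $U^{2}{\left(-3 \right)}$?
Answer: $14400$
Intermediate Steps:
$U{\left(l \right)} = 40 l$ ($U{\left(l \right)} = 8 \left(4 l + l\right) = 8 \cdot 5 l = 40 l$)
$U^{2}{\left(-3 \right)} = \left(40 \left(-3\right)\right)^{2} = \left(-120\right)^{2} = 14400$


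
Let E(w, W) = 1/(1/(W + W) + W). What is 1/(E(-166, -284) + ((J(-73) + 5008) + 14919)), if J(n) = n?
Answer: 161313/3202707734 ≈ 5.0368e-5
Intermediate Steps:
E(w, W) = 1/(W + 1/(2*W)) (E(w, W) = 1/(1/(2*W) + W) = 1/(W + 1/(2*W)))
1/(E(-166, -284) + ((J(-73) + 5008) + 14919)) = 1/(2*(-284)/(1 + 2*(-284)**2) + ((-73 + 5008) + 14919)) = 1/(2*(-284)/(1 + 2*80656) + (4935 + 14919)) = 1/(2*(-284)/(1 + 161312) + 19854) = 1/(2*(-284)/161313 + 19854) = 1/(2*(-284)*(1/161313) + 19854) = 1/(-568/161313 + 19854) = 1/(3202707734/161313) = 161313/3202707734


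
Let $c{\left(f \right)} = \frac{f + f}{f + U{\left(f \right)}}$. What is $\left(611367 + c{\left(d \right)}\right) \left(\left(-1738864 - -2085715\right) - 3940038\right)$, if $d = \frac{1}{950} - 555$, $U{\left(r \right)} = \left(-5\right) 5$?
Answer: $- \frac{1210414124355127497}{550999} \approx -2.1968 \cdot 10^{12}$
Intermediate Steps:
$U{\left(r \right)} = -25$
$d = - \frac{527249}{950}$ ($d = \frac{1}{950} - 555 = - \frac{527249}{950} \approx -555.0$)
$c{\left(f \right)} = \frac{2 f}{-25 + f}$ ($c{\left(f \right)} = \frac{f + f}{f - 25} = \frac{2 f}{-25 + f}$)
$\left(611367 + c{\left(d \right)}\right) \left(\left(-1738864 - -2085715\right) - 3940038\right) = \left(611367 + 2 \left(- \frac{527249}{950}\right) \frac{1}{-25 - \frac{527249}{950}}\right) \left(\left(-1738864 - -2085715\right) - 3940038\right) = \left(611367 + 2 \left(- \frac{527249}{950}\right) \frac{1}{- \frac{550999}{950}}\right) \left(\left(-1738864 + 2085715\right) - 3940038\right) = \left(611367 + 2 \left(- \frac{527249}{950}\right) \left(- \frac{950}{550999}\right)\right) \left(346851 - 3940038\right) = \left(611367 + \frac{1054498}{550999}\right) \left(-3593187\right) = \frac{336863660131}{550999} \left(-3593187\right) = - \frac{1210414124355127497}{550999}$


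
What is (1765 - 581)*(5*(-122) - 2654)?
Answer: -3864576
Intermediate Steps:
(1765 - 581)*(5*(-122) - 2654) = 1184*(-610 - 2654) = 1184*(-3264) = -3864576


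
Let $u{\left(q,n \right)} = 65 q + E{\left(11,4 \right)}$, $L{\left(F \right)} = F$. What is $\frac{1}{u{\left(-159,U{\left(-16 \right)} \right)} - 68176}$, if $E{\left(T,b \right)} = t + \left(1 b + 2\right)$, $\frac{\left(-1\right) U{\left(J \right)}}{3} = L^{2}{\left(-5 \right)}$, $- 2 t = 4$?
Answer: $- \frac{1}{78507} \approx -1.2738 \cdot 10^{-5}$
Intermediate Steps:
$t = -2$ ($t = \left(- \frac{1}{2}\right) 4 = -2$)
$U{\left(J \right)} = -75$ ($U{\left(J \right)} = - 3 \left(-5\right)^{2} = \left(-3\right) 25 = -75$)
$E{\left(T,b \right)} = b$ ($E{\left(T,b \right)} = -2 + \left(1 b + 2\right) = -2 + \left(b + 2\right) = -2 + \left(2 + b\right) = b$)
$u{\left(q,n \right)} = 4 + 65 q$ ($u{\left(q,n \right)} = 65 q + 4 = 4 + 65 q$)
$\frac{1}{u{\left(-159,U{\left(-16 \right)} \right)} - 68176} = \frac{1}{\left(4 + 65 \left(-159\right)\right) - 68176} = \frac{1}{\left(4 - 10335\right) - 68176} = \frac{1}{-10331 - 68176} = \frac{1}{-78507} = - \frac{1}{78507}$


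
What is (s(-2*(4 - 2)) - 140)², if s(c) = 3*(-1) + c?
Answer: 21609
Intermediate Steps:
s(c) = -3 + c
(s(-2*(4 - 2)) - 140)² = ((-3 - 2*(4 - 2)) - 140)² = ((-3 - 2*2) - 140)² = ((-3 - 4) - 140)² = (-7 - 140)² = (-147)² = 21609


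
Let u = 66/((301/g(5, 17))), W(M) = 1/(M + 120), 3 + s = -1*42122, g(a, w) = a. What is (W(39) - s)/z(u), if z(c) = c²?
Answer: 151708565869/4328775 ≈ 35047.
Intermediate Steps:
s = -42125 (s = -3 - 1*42122 = -3 - 42122 = -42125)
W(M) = 1/(120 + M)
u = 330/301 (u = 66/((301/5)) = 66/((301*(⅕))) = 66/(301/5) = 66*(5/301) = 330/301 ≈ 1.0963)
(W(39) - s)/z(u) = (1/(120 + 39) - 1*(-42125))/((330/301)²) = (1/159 + 42125)/(108900/90601) = (1/159 + 42125)*(90601/108900) = (6697876/159)*(90601/108900) = 151708565869/4328775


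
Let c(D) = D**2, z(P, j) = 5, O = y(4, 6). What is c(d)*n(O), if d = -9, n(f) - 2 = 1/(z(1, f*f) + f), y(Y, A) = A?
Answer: 1863/11 ≈ 169.36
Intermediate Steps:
O = 6
n(f) = 2 + 1/(5 + f)
c(d)*n(O) = (-9)**2*((11 + 2*6)/(5 + 6)) = 81*((11 + 12)/11) = 81*((1/11)*23) = 81*(23/11) = 1863/11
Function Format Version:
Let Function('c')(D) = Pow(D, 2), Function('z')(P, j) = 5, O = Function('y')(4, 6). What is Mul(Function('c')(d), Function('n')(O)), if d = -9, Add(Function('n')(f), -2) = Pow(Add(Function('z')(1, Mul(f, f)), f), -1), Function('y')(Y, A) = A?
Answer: Rational(1863, 11) ≈ 169.36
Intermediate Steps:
O = 6
Function('n')(f) = Add(2, Pow(Add(5, f), -1))
Mul(Function('c')(d), Function('n')(O)) = Mul(Pow(-9, 2), Mul(Pow(Add(5, 6), -1), Add(11, Mul(2, 6)))) = Mul(81, Mul(Pow(11, -1), Add(11, 12))) = Mul(81, Mul(Rational(1, 11), 23)) = Mul(81, Rational(23, 11)) = Rational(1863, 11)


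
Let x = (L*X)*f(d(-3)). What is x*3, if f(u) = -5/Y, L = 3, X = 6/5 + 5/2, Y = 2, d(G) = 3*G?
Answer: -333/4 ≈ -83.250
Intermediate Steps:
X = 37/10 (X = 6*(1/5) + 5*(1/2) = 6/5 + 5/2 = 37/10 ≈ 3.7000)
f(u) = -5/2
x = -111/4 (x = (3*(37/10))*(-5/2) = (111/10)*(-5/2) = -111/4 ≈ -27.750)
x*3 = -111/4*3 = -333/4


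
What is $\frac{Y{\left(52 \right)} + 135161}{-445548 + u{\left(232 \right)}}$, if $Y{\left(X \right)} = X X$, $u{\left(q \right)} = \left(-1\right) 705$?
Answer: $- \frac{45955}{148751} \approx -0.30894$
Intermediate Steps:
$u{\left(q \right)} = -705$
$Y{\left(X \right)} = X^{2}$
$\frac{Y{\left(52 \right)} + 135161}{-445548 + u{\left(232 \right)}} = \frac{52^{2} + 135161}{-445548 - 705} = \frac{2704 + 135161}{-446253} = 137865 \left(- \frac{1}{446253}\right) = - \frac{45955}{148751}$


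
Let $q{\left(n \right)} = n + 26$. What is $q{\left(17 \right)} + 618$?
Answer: $661$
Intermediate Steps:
$q{\left(n \right)} = 26 + n$
$q{\left(17 \right)} + 618 = \left(26 + 17\right) + 618 = 43 + 618 = 661$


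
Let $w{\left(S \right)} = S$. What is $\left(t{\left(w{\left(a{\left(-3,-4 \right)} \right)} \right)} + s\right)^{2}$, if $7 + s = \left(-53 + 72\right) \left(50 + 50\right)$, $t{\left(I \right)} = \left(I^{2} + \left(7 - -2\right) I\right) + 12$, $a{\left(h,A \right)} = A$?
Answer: $3553225$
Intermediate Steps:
$t{\left(I \right)} = 12 + I^{2} + 9 I$ ($t{\left(I \right)} = \left(I^{2} + \left(7 + 2\right) I\right) + 12 = \left(I^{2} + 9 I\right) + 12 = 12 + I^{2} + 9 I$)
$s = 1893$ ($s = -7 + \left(-53 + 72\right) \left(50 + 50\right) = -7 + 19 \cdot 100 = -7 + 1900 = 1893$)
$\left(t{\left(w{\left(a{\left(-3,-4 \right)} \right)} \right)} + s\right)^{2} = \left(\left(12 + \left(-4\right)^{2} + 9 \left(-4\right)\right) + 1893\right)^{2} = \left(\left(12 + 16 - 36\right) + 1893\right)^{2} = \left(-8 + 1893\right)^{2} = 1885^{2} = 3553225$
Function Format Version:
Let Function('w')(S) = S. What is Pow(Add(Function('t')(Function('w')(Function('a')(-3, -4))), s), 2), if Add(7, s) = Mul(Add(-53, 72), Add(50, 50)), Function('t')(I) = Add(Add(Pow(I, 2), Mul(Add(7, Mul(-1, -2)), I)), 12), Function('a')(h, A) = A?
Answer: 3553225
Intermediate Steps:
Function('t')(I) = Add(12, Pow(I, 2), Mul(9, I)) (Function('t')(I) = Add(Add(Pow(I, 2), Mul(Add(7, 2), I)), 12) = Add(Add(Pow(I, 2), Mul(9, I)), 12) = Add(12, Pow(I, 2), Mul(9, I)))
s = 1893 (s = Add(-7, Mul(Add(-53, 72), Add(50, 50))) = Add(-7, Mul(19, 100)) = Add(-7, 1900) = 1893)
Pow(Add(Function('t')(Function('w')(Function('a')(-3, -4))), s), 2) = Pow(Add(Add(12, Pow(-4, 2), Mul(9, -4)), 1893), 2) = Pow(Add(Add(12, 16, -36), 1893), 2) = Pow(Add(-8, 1893), 2) = Pow(1885, 2) = 3553225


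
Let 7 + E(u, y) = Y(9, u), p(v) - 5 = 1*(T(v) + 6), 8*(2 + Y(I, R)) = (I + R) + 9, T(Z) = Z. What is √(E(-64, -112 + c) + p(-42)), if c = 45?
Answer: I*√183/2 ≈ 6.7639*I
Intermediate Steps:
Y(I, R) = -7/8 + I/8 + R/8 (Y(I, R) = -2 + ((I + R) + 9)/8 = -2 + (9 + I + R)/8 = -2 + (9/8 + I/8 + R/8) = -7/8 + I/8 + R/8)
p(v) = 11 + v (p(v) = 5 + 1*(v + 6) = 5 + 1*(6 + v) = 5 + (6 + v) = 11 + v)
E(u, y) = -27/4 + u/8 (E(u, y) = -7 + (-7/8 + (⅛)*9 + u/8) = -7 + (-7/8 + 9/8 + u/8) = -7 + (¼ + u/8) = -27/4 + u/8)
√(E(-64, -112 + c) + p(-42)) = √((-27/4 + (⅛)*(-64)) + (11 - 42)) = √((-27/4 - 8) - 31) = √(-59/4 - 31) = √(-183/4) = I*√183/2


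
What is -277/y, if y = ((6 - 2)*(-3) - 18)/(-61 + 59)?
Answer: -277/15 ≈ -18.467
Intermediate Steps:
y = 15 (y = (4*(-3) - 18)/(-2) = (-12 - 18)*(-1/2) = -30*(-1/2) = 15)
-277/y = -277/15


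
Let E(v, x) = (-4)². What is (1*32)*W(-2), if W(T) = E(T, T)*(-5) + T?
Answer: -2624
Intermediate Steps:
E(v, x) = 16
W(T) = -80 + T (W(T) = 16*(-5) + T = -80 + T)
(1*32)*W(-2) = (1*32)*(-80 - 2) = 32*(-82) = -2624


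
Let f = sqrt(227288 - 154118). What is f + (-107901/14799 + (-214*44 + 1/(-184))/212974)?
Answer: -1417993242357/193310536528 + 3*sqrt(8130) ≈ 263.16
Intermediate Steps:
f = 3*sqrt(8130) (f = sqrt(73170) = 3*sqrt(8130) ≈ 270.50)
f + (-107901/14799 + (-214*44 + 1/(-184))/212974) = 3*sqrt(8130) + (-107901/14799 + (-214*44 + 1/(-184))/212974) = 3*sqrt(8130) + (-107901*1/14799 + (-9416 - 1/184)*(1/212974)) = 3*sqrt(8130) + (-35967/4933 - 1732545/184*1/212974) = 3*sqrt(8130) + (-35967/4933 - 1732545/39187216) = 3*sqrt(8130) - 1417993242357/193310536528 = -1417993242357/193310536528 + 3*sqrt(8130)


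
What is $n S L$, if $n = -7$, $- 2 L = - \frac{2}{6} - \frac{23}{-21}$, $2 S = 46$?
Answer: $\frac{184}{3} \approx 61.333$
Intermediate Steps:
$S = 23$ ($S = \frac{1}{2} \cdot 46 = 23$)
$L = - \frac{8}{21}$ ($L = - \frac{- \frac{2}{6} - \frac{23}{-21}}{2} = - \frac{\left(-2\right) \frac{1}{6} - - \frac{23}{21}}{2} = - \frac{- \frac{1}{3} + \frac{23}{21}}{2} = \left(- \frac{1}{2}\right) \frac{16}{21} = - \frac{8}{21} \approx -0.38095$)
$n S L = \left(-7\right) 23 \left(- \frac{8}{21}\right) = \left(-161\right) \left(- \frac{8}{21}\right) = \frac{184}{3}$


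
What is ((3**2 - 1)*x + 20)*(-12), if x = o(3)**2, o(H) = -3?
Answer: -1104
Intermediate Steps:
x = 9 (x = (-3)**2 = 9)
((3**2 - 1)*x + 20)*(-12) = ((3**2 - 1)*9 + 20)*(-12) = ((9 - 1)*9 + 20)*(-12) = (8*9 + 20)*(-12) = (72 + 20)*(-12) = 92*(-12) = -1104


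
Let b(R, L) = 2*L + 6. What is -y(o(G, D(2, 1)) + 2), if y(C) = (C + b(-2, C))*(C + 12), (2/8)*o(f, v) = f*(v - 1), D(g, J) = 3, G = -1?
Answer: 72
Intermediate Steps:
o(f, v) = 4*f*(-1 + v) (o(f, v) = 4*(f*(v - 1)) = 4*(f*(-1 + v)) = 4*f*(-1 + v))
b(R, L) = 6 + 2*L
y(C) = (6 + 3*C)*(12 + C) (y(C) = (C + (6 + 2*C))*(C + 12) = (6 + 3*C)*(12 + C))
-y(o(G, D(2, 1)) + 2) = -(72 + 3*(4*(-1)*(-1 + 3) + 2)² + 42*(4*(-1)*(-1 + 3) + 2)) = -(72 + 3*(4*(-1)*2 + 2)² + 42*(4*(-1)*2 + 2)) = -(72 + 3*(-8 + 2)² + 42*(-8 + 2)) = -(72 + 3*(-6)² + 42*(-6)) = -(72 + 3*36 - 252) = -(72 + 108 - 252) = -1*(-72) = 72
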